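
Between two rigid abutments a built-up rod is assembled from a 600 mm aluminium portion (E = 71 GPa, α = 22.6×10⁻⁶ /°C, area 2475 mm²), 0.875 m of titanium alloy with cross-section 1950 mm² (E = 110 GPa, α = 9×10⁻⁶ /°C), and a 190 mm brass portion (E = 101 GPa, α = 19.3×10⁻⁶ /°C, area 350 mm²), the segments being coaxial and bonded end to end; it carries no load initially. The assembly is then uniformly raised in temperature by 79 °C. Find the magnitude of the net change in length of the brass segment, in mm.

With the walls removed the bar would change length by δ_free = Σ αᵢΔT Lᵢ = 22.6×10⁻⁶×79×600 + 9×10⁻⁶×79×875 + 19.3×10⁻⁶×79×190 = 1.983 mm.
Since the ends are fixed, an axial force P builds up, equal in every segment, with P · Σ Lᵢ/(AᵢEᵢ) = δ_free.
Σ Lᵢ/(AᵢEᵢ) = 600/(2475×71×10³) + 875/(1950×110×10³) + 190/(350×101×10³) = 1.287×10⁻⁵ mm/N.
So P = 1.983 / 1.287×10⁻⁵ = 154.1 kN, compressive.
For the brass segment, free thermal change = 19.3×10⁻⁶×79×190 = 0.2897 mm and elastic change from P = 154100×190/(350×101×10³) = 0.8283 mm; these oppose, so the net change is 0.539 mm (segment shortens).

|ΔL| ≈ 0.539 mm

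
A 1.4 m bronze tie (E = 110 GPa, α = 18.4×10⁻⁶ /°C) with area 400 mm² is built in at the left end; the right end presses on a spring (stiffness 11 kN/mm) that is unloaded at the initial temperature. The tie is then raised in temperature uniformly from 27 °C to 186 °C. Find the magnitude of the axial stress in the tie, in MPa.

The unrestrained thermal change is αΔT L = 18.4×10⁻⁶ × 159 × 1400 = 4.096 mm.
Let P be the compressive force at the spring. The tie shortens elastically by PL/(AE) and the spring compresses by P/k; together these equal δ_free.
P [ L/(AE) + 1/k ] = δ_free → P [ 1400/(400×110×10³) + 1/(11×10³) ] = 4.096.
P = 4.096 / 0.0001227 = 33370 N.
σ = P/A = 33370/400 = 83.43 MPa.

σ ≈ 83.4 MPa (compressive)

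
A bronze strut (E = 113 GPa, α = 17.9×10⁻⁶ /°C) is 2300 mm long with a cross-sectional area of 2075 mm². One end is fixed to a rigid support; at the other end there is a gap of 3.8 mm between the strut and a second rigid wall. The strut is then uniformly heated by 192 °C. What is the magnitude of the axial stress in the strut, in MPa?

If the wall were absent the strut would grow by αΔT L = 17.9×10⁻⁶ × 192 × 2300 = 7.905 mm.
The gap closes (δ_free > 3.8 mm) and the wall then resists a further 7.905 − 3.8 = 4.105 mm of expansion.
That suppressed elongation corresponds to σ = E·Δ/L = 113×10³ × 4.105/2300 = 201.7 MPa.

σ ≈ 202 MPa (compressive)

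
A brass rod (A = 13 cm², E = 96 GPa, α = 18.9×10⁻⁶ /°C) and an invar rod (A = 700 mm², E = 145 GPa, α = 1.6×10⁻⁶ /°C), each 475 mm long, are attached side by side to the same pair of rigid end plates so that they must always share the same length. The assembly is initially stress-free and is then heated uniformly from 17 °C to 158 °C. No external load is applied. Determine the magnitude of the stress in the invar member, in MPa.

Both members must finish at the same length. With the larger α, the brass tends to over-expand; the plates restrain it, putting the brass in compression and the invar in tension. With no external load the two internal forces are equal and opposite, magnitude P.
Setting the final lengths equal and cancelling L: (α₁ − α₂)ΔT = P/(A₁E₁) + P/(A₂E₂).
|α₁ − α₂|·ΔT = 17.3×10⁻⁶ × 141 = 0.002439.
1/(A₁E₁) + 1/(A₂E₂) = 1/(1300×96×10³) + 1/(700×145×10³) = 1.787×10⁻⁸ N⁻¹.
So P = 0.002439 / 1.787×10⁻⁸ = 136.5 kN.
σ_{invar} = P/A₂ = 136500/700 = 195.1 MPa, tensile.

σ ≈ 195 MPa (tensile)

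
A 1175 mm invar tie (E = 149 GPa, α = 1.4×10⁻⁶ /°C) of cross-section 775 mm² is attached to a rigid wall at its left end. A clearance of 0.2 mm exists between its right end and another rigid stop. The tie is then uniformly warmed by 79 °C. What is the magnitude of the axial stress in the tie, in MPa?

σ ≈ 0 MPa

Unrestrained expansion: δ_free = αΔT L = 1.4×10⁻⁶ × 79 × 1175 = 0.13 mm.
Since δ_free = 0.13 mm is less than the 0.2 mm gap, the tie never touches the wall. No axial force develops.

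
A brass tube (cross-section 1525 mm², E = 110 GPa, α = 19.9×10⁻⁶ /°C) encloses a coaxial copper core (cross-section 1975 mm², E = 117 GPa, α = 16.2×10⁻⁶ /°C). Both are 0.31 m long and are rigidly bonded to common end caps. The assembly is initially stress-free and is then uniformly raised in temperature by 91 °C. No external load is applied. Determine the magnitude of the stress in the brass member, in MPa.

Equilibrium of a rigid end plate with no external load gives equal and opposite internal forces ±P in the two members. Since α_{brass} > α_{copper}, heating drives the brass into compression and the copper into tension.
Setting the final lengths equal and cancelling L: (α₁ − α₂)ΔT = P/(A₁E₁) + P/(A₂E₂).
|α₁ − α₂|·ΔT = 3.7×10⁻⁶ × 91 = 0.0003367.
1/(A₁E₁) + 1/(A₂E₂) = 1/(1525×110×10³) + 1/(1975×117×10³) = 1.029×10⁻⁸ N⁻¹.
P = 0.0003367 / 1.029×10⁻⁸ = 32720 N = 32.72 kN.
σ_{brass} = P/A₁ = 32720/1525 = 21.46 MPa, compressive.

σ ≈ 21.5 MPa (compressive)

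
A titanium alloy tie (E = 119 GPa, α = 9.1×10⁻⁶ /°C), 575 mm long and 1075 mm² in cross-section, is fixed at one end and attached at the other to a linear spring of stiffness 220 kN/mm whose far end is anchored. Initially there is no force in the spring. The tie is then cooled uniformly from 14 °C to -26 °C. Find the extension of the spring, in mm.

δ ≈ 0.105 mm

The unrestrained thermal change is αΔT L = 9.1×10⁻⁶ × 40 × 575 = 0.2093 mm.
Let P be the tensile force in the spring. The tie extends elastically by PL/(AE) and the spring stretches by P/k; together these equal δ_free.
P [ L/(AE) + 1/k ] = δ_free → P [ 575/(1075×119×10³) + 1/(220×10³) ] = 0.2093.
P = 0.2093 / 9.04×10⁻⁶ = 23150 N.
Spring extension = P/k = 23150/(220×10³) = 0.1052 mm.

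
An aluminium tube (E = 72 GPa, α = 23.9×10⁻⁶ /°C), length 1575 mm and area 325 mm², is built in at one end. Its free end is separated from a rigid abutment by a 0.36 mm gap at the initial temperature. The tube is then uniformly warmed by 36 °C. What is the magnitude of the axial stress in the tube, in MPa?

Free thermal elongation = αΔT L = 23.9×10⁻⁶ × 36 × 1575 = 1.355 mm.
The gap closes (δ_free > 0.36 mm) and the wall then resists a further 1.355 − 0.36 = 0.9951 mm of expansion.
So σ = E(δ_free − g)/L = 72×10³ × 0.9951/1575 = 45.49 MPa.

σ ≈ 45.5 MPa (compressive)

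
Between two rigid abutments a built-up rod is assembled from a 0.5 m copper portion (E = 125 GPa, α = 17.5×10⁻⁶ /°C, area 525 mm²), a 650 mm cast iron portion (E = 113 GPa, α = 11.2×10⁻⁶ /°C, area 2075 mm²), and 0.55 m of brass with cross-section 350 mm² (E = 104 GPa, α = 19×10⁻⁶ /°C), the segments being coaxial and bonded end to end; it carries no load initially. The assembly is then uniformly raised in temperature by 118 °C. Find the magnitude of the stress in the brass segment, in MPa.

σ ≈ 350 MPa (compressive)

Free thermal expansion of the whole bar: Σ αᵢΔT Lᵢ = 17.5×10⁻⁶×118×500 + 11.2×10⁻⁶×118×650 + 19×10⁻⁶×118×550 = 3.125 mm.
The walls prevent any net length change, so an axial force P (same in every segment) develops. Compatibility: P · Σ Lᵢ/(AᵢEᵢ) = δ_free.
Σ Lᵢ/(AᵢEᵢ) = 500/(525×125×10³) + 650/(2075×113×10³) + 550/(350×104×10³) = 2.55×10⁻⁵ mm/N.
So P = 3.125 / 2.55×10⁻⁵ = 122.5 kN, compressive.
σ_{brass} = P / A = 122500 / 350 = 350.1 MPa.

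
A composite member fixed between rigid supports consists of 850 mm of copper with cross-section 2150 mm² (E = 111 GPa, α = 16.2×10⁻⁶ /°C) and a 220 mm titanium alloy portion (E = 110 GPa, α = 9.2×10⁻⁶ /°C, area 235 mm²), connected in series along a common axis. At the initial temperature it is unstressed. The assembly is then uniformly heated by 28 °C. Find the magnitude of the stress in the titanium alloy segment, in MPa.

σ ≈ 156 MPa (compressive)

If the supports were absent, the total length change would be Σ αᵢΔT Lᵢ = 16.2×10⁻⁶×28×850 + 9.2×10⁻⁶×28×220 = 0.4422 mm.
The rigid supports impose zero overall length change; the single axial force P common to all segments must satisfy P Σ Lᵢ/(AᵢEᵢ) = δ_free.
Σ Lᵢ/(AᵢEᵢ) = 850/(2150×111×10³) + 220/(235×110×10³) = 1.207×10⁻⁵ mm/N.
So P = 0.4422 / 1.207×10⁻⁵ = 36.63 kN, compressive.
σ_{titanium alloy} = P / A = 36630 / 235 = 155.9 MPa.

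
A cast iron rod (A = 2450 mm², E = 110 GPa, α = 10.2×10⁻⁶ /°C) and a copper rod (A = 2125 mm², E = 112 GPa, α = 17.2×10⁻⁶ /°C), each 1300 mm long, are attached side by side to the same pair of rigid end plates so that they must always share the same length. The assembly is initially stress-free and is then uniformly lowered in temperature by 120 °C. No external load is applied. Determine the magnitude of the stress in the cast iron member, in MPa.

Both members must finish at the same length. With the larger α, the copper tends to over-contract; the plates restrain it, putting the copper in tension and the cast iron in compression. With no external load the two internal forces are equal and opposite, magnitude P.
Equating the net (thermal + elastic) strains gives |α₁ − α₂|·ΔT = P·[1/(A₁E₁) + 1/(A₂E₂)].
|α₁ − α₂|·ΔT = 7×10⁻⁶ × 120 = 0.00084.
1/(A₁E₁) + 1/(A₂E₂) = 1/(2450×110×10³) + 1/(2125×112×10³) = 7.912×10⁻⁹ N⁻¹.
P = 0.00084 / 7.912×10⁻⁹ = 106200 N = 106.2 kN.
σ_{cast iron} = P/A₁ = 106200/2450 = 43.33 MPa, compressive.

σ ≈ 43.3 MPa (compressive)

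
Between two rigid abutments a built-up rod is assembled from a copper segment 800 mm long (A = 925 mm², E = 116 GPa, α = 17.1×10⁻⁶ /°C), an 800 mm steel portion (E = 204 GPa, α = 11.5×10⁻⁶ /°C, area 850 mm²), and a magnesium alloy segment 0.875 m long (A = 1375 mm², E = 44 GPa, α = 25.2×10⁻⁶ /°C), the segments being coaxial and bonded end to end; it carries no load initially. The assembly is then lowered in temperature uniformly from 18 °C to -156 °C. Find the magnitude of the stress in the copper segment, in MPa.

σ ≈ 319 MPa (tensile)

If the supports were absent, the total length change would be Σ αᵢΔT Lᵢ = 17.1×10⁻⁶×174×800 + 11.5×10⁻⁶×174×800 + 25.2×10⁻⁶×174×875 = 7.818 mm.
The walls prevent any net length change, so an axial force P (same in every segment) develops. Compatibility: P · Σ Lᵢ/(AᵢEᵢ) = δ_free.
Σ Lᵢ/(AᵢEᵢ) = 800/(925×116×10³) + 800/(850×204×10³) + 875/(1375×44×10³) = 2.653×10⁻⁵ mm/N.
Hence P = δ_free / Σ(L/AE) = 7.818/2.653×10⁻⁵ = 294.7 kN (tensile).
σ_{copper} = P / A = 294700 / 925 = 318.5 MPa.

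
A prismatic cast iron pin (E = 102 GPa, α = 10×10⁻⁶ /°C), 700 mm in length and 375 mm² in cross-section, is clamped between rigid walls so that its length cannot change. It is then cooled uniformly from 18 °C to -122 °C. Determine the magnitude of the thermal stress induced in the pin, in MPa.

Because both ends are immovable the net strain is zero, and the suppressed thermal strain is αΔT = 10×10⁻⁶ × 140 = 1400×10⁻⁶.
Hence σ = E·αΔT = 102×10³ × 1400×10⁻⁶ = 142.8 MPa, tensile.

σ ≈ 143 MPa (tensile)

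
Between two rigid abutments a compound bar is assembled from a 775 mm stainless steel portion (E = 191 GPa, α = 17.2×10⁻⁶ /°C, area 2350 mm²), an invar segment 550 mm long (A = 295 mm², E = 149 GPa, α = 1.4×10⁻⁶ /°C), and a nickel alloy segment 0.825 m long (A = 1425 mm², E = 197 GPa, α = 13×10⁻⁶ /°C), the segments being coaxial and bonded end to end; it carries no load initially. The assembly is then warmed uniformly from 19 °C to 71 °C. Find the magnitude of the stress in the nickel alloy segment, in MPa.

If the supports were absent, the total length change would be Σ αᵢΔT Lᵢ = 17.2×10⁻⁶×52×775 + 1.4×10⁻⁶×52×550 + 13×10⁻⁶×52×825 = 1.291 mm.
The rigid supports impose zero overall length change; the single axial force P common to all segments must satisfy P Σ Lᵢ/(AᵢEᵢ) = δ_free.
Σ Lᵢ/(AᵢEᵢ) = 775/(2350×191×10³) + 550/(295×149×10³) + 825/(1425×197×10³) = 1.718×10⁻⁵ mm/N.
Hence P = δ_free / Σ(L/AE) = 1.291/1.718×10⁻⁵ = 75.15 kN (compressive).
σ_{nickel alloy} = P / A = 75150 / 1425 = 52.73 MPa.

σ ≈ 52.7 MPa (compressive)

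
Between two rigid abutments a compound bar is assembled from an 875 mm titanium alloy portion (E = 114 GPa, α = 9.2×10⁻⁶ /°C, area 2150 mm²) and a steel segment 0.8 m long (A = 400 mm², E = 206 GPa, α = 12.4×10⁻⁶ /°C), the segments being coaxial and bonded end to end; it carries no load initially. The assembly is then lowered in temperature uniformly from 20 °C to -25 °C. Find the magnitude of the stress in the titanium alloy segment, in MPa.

If the supports were absent, the total length change would be Σ αᵢΔT Lᵢ = 9.2×10⁻⁶×45×875 + 12.4×10⁻⁶×45×800 = 0.8086 mm.
The walls prevent any net length change, so an axial force P (same in every segment) develops. Compatibility: P · Σ Lᵢ/(AᵢEᵢ) = δ_free.
The series flexibility is Σ Lᵢ/(AᵢEᵢ) = 875/(2150×114×10³) + 800/(400×206×10³) = 1.328×10⁻⁵ mm/N.
Hence P = δ_free / Σ(L/AE) = 0.8086/1.328×10⁻⁵ = 60.9 kN (tensile).
σ_{titanium alloy} = P / A = 60900 / 2150 = 28.32 MPa.

σ ≈ 28.3 MPa (tensile)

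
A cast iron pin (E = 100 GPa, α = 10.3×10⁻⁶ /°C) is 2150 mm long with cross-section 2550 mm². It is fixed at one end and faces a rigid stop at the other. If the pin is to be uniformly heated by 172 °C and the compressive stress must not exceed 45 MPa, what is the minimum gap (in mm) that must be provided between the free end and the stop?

With no wall the pin would lengthen by αΔT L = 10.3×10⁻⁶ × 172 × 2150 = 3.809 mm.
A stress of 45 MPa corresponds to the wall pushing the pin back by σL/E = 45×2150/(100×10³) = 0.9675 mm.
So the gap has to take up the difference, g_min = δ_free − σL/E = 3.809 − 0.9675 = 2.841 mm.

g ≈ 2.84 mm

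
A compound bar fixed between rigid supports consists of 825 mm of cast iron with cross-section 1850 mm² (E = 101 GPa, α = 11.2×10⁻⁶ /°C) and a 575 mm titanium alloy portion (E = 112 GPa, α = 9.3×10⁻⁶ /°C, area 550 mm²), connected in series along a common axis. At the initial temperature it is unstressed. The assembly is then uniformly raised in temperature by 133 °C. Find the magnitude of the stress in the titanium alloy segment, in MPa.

σ ≈ 257 MPa (compressive)

With the walls removed the bar would change length by δ_free = Σ αᵢΔT Lᵢ = 11.2×10⁻⁶×133×825 + 9.3×10⁻⁶×133×575 = 1.94 mm.
Since the ends are fixed, an axial force P builds up, equal in every segment, with P · Σ Lᵢ/(AᵢEᵢ) = δ_free.
Σ Lᵢ/(AᵢEᵢ) = 825/(1850×101×10³) + 575/(550×112×10³) = 1.375×10⁻⁵ mm/N.
P = 1.94 / 1.375×10⁻⁵ = 141100 N = 141.1 kN, compressive.
σ_{titanium alloy} = P / A = 141100 / 550 = 256.6 MPa.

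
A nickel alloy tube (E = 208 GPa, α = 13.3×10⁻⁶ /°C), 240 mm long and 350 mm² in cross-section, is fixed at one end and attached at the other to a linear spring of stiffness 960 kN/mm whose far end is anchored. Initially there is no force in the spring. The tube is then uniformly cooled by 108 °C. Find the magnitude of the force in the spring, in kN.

P ≈ 79.5 kN

The unrestrained thermal change is αΔT L = 13.3×10⁻⁶ × 108 × 240 = 0.3447 mm.
With a force P in the spring, the elastic change of the tube is PL/(AE) and that of the spring is P/k; compatibility requires their sum to equal δ_free.
P [ L/(AE) + 1/k ] = δ_free → P [ 240/(350×208×10³) + 1/(960×10³) ] = 0.3447.
P = 0.3447 / 4.338×10⁻⁶ = 79460 N.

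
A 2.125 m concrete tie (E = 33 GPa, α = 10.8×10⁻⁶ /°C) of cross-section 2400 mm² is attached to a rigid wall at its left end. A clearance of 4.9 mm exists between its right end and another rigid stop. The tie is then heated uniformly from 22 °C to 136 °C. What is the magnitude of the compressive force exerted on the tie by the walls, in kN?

If the wall were absent the tie would grow by αΔT L = 10.8×10⁻⁶ × 114 × 2125 = 2.616 mm.
This is smaller than the 4.9 mm clearance, so the tie expands freely without reaching the stop — the stress is zero.

P ≈ 0 kN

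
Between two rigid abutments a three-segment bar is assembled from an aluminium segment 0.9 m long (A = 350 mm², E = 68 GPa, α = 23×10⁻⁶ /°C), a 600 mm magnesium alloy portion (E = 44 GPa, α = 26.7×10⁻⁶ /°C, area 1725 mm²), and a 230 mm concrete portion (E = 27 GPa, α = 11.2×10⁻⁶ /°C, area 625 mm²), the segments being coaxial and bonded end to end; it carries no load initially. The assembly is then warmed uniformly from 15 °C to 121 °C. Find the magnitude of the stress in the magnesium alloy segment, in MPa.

σ ≈ 40.7 MPa (compressive)

If the supports were absent, the total length change would be Σ αᵢΔT Lᵢ = 23×10⁻⁶×106×900 + 26.7×10⁻⁶×106×600 + 11.2×10⁻⁶×106×230 = 4.165 mm.
The walls prevent any net length change, so an axial force P (same in every segment) develops. Compatibility: P · Σ Lᵢ/(AᵢEᵢ) = δ_free.
Σ Lᵢ/(AᵢEᵢ) = 900/(350×68×10³) + 600/(1725×44×10³) + 230/(625×27×10³) = 5.935×10⁻⁵ mm/N.
P = 4.165 / 5.935×10⁻⁵ = 70180 N = 70.18 kN, compressive.
σ_{magnesium alloy} = P / A = 70180 / 1725 = 40.69 MPa.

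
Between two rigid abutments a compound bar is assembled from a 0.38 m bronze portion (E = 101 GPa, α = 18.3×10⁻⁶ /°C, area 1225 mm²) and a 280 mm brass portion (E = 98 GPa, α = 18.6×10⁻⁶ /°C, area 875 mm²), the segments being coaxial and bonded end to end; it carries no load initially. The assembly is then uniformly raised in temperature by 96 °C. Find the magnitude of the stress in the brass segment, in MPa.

σ ≈ 211 MPa (compressive)

Free thermal expansion of the whole bar: Σ αᵢΔT Lᵢ = 18.3×10⁻⁶×96×380 + 18.6×10⁻⁶×96×280 = 1.168 mm.
The rigid supports impose zero overall length change; the single axial force P common to all segments must satisfy P Σ Lᵢ/(AᵢEᵢ) = δ_free.
Σ Lᵢ/(AᵢEᵢ) = 380/(1225×101×10³) + 280/(875×98×10³) = 6.337×10⁻⁶ mm/N.
P = 1.168 / 6.337×10⁻⁶ = 184300 N = 184.3 kN, compressive.
σ_{brass} = P / A = 184300 / 875 = 210.6 MPa.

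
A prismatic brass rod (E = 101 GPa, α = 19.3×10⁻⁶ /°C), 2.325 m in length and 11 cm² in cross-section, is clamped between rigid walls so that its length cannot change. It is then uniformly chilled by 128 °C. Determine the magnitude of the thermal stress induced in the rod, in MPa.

The supports are rigid, so the total axial strain is zero. The restrained thermal strain is ε = αΔT = 19.3×10⁻⁶ × 128 = 2470.4×10⁻⁶.
σ = EαΔT = 101×10³ × 19.3×10⁻⁶ × 128 = 249.5 MPa (tensile; the rod is trying to contract).

σ ≈ 250 MPa (tensile)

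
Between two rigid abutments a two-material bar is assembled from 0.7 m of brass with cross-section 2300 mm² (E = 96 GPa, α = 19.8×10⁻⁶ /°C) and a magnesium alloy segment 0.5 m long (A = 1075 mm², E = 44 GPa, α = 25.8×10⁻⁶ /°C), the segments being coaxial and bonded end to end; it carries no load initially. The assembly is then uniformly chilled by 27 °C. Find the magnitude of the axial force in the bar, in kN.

P ≈ 52.6 kN (tensile)

With the walls removed the bar would change length by δ_free = Σ αᵢΔT Lᵢ = 19.8×10⁻⁶×27×700 + 25.8×10⁻⁶×27×500 = 0.7225 mm.
The walls prevent any net length change, so an axial force P (same in every segment) develops. Compatibility: P · Σ Lᵢ/(AᵢEᵢ) = δ_free.
Σ Lᵢ/(AᵢEᵢ) = 700/(2300×96×10³) + 500/(1075×44×10³) = 1.374×10⁻⁵ mm/N.
Hence P = δ_free / Σ(L/AE) = 0.7225/1.374×10⁻⁵ = 52.58 kN (tensile).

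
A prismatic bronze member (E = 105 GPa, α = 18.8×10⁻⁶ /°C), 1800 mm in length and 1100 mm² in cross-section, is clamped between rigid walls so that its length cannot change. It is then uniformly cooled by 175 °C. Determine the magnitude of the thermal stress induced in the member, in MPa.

With length fixed, the mechanical strain must cancel the thermal strain αΔT = 18.8×10⁻⁶ × 175 = 3290×10⁻⁶.
The stress required to suppress this strain is σ = Eε = 105×10³ × 3290×10⁻⁶ = 345.4 MPa, tensile since the member is trying to contract.

σ ≈ 345 MPa (tensile)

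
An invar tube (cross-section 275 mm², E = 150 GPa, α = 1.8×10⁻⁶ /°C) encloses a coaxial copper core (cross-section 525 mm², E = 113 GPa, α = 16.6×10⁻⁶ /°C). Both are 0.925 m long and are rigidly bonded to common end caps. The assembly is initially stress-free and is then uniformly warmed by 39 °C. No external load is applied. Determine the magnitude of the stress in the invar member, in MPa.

σ ≈ 51.1 MPa (tensile)

The copper has the larger α, so on heating it would change length more than the invar if both were free. The rigid plates force a common final length, so the copper is put into compression and the invar into tension, with equal and opposite forces P (no external load).
Compatibility of the two members (thermal + elastic change equal): (α₁ − α₂)ΔT = P·[1/(A₁E₁) + 1/(A₂E₂)].
|α₁ − α₂|·ΔT = 14.8×10⁻⁶ × 39 = 0.0005772.
1/(A₁E₁) + 1/(A₂E₂) = 1/(275×150×10³) + 1/(525×113×10³) = 4.11×10⁻⁸ N⁻¹.
P = 0.0005772 / 4.11×10⁻⁸ = 14040 N = 14.04 kN.
σ_{invar} = P/A₁ = 14040/275 = 51.07 MPa, tensile.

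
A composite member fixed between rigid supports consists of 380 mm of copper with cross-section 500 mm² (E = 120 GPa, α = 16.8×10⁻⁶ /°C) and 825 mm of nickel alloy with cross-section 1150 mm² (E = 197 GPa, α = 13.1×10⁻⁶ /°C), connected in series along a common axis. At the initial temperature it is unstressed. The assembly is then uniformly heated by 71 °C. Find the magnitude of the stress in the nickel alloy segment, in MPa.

If the supports were absent, the total length change would be Σ αᵢΔT Lᵢ = 16.8×10⁻⁶×71×380 + 13.1×10⁻⁶×71×825 = 1.221 mm.
The walls prevent any net length change, so an axial force P (same in every segment) develops. Compatibility: P · Σ Lᵢ/(AᵢEᵢ) = δ_free.
The series flexibility is Σ Lᵢ/(AᵢEᵢ) = 380/(500×120×10³) + 825/(1150×197×10³) = 9.975×10⁻⁶ mm/N.
Hence P = δ_free / Σ(L/AE) = 1.221/9.975×10⁻⁶ = 122.4 kN (compressive).
σ_{nickel alloy} = P / A = 122400 / 1150 = 106.4 MPa.

σ ≈ 106 MPa (compressive)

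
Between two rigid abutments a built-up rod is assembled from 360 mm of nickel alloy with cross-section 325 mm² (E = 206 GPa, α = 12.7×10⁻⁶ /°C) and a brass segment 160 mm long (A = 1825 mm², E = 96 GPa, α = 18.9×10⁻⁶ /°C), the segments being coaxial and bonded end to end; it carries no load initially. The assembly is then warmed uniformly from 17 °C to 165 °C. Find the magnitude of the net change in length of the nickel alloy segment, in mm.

With the walls removed the bar would change length by δ_free = Σ αᵢΔT Lᵢ = 12.7×10⁻⁶×148×360 + 18.9×10⁻⁶×148×160 = 1.124 mm.
Since the ends are fixed, an axial force P builds up, equal in every segment, with P · Σ Lᵢ/(AᵢEᵢ) = δ_free.
Σ Lᵢ/(AᵢEᵢ) = 360/(325×206×10³) + 160/(1825×96×10³) = 6.29×10⁻⁶ mm/N.
P = 1.124 / 6.29×10⁻⁶ = 178700 N = 178.7 kN, compressive.
For the nickel alloy segment, free thermal change = 12.7×10⁻⁶×148×360 = 0.6767 mm and elastic change from P = 178700×360/(325×206×10³) = 0.961 mm; these oppose, so the net change is 0.284 mm (segment shortens).

|ΔL| ≈ 0.284 mm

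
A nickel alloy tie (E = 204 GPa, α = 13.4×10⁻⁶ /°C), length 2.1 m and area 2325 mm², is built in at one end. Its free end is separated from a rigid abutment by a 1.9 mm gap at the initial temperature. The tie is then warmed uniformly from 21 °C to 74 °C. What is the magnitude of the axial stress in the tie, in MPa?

σ ≈ 0 MPa

If the wall were absent the tie would grow by αΔT L = 13.4×10⁻⁶ × 53 × 2100 = 1.491 mm.
This is smaller than the 1.9 mm clearance, so the tie expands freely without reaching the stop — the stress is zero.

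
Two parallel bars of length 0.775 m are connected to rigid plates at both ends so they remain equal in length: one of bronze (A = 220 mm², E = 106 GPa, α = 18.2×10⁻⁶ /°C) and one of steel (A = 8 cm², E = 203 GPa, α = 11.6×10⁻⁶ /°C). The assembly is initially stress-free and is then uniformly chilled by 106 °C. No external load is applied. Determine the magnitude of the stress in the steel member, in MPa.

σ ≈ 17.8 MPa (compressive)

Equilibrium of a rigid end plate with no external load gives equal and opposite internal forces ±P in the two members. Since α_{bronze} > α_{steel}, cooling drives the bronze into tension and the steel into compression.
Setting the final lengths equal and cancelling L: (α₁ − α₂)ΔT = P/(A₁E₁) + P/(A₂E₂).
|α₁ − α₂|·ΔT = 6.6×10⁻⁶ × 106 = 0.0006996.
1/(A₁E₁) + 1/(A₂E₂) = 1/(220×106×10³) + 1/(800×203×10³) = 4.904×10⁻⁸ N⁻¹.
P = 0.0006996 / 4.904×10⁻⁸ = 14270 N = 14.27 kN.
σ_{steel} = P/A₂ = 14270/800 = 17.83 MPa, compressive.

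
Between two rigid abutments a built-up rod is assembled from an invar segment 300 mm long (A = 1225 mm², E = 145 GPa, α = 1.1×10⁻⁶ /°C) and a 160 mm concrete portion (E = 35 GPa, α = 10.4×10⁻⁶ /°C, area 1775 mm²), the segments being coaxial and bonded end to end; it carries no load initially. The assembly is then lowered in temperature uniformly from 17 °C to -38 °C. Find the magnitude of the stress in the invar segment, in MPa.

σ ≈ 21 MPa (tensile)

With the walls removed the bar would change length by δ_free = Σ αᵢΔT Lᵢ = 1.1×10⁻⁶×55×300 + 10.4×10⁻⁶×55×160 = 0.1097 mm.
The rigid supports impose zero overall length change; the single axial force P common to all segments must satisfy P Σ Lᵢ/(AᵢEᵢ) = δ_free.
Σ Lᵢ/(AᵢEᵢ) = 300/(1225×145×10³) + 160/(1775×35×10³) = 4.264×10⁻⁶ mm/N.
P = 0.1097 / 4.264×10⁻⁶ = 25720 N = 25.72 kN, tensile.
σ_{invar} = P / A = 25720 / 1225 = 20.99 MPa.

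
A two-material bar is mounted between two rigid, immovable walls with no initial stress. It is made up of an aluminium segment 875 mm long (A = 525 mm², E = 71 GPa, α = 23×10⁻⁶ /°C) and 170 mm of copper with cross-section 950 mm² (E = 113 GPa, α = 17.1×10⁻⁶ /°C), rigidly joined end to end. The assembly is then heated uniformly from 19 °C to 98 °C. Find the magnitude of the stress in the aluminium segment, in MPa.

σ ≈ 138 MPa (compressive)

Free thermal expansion of the whole bar: Σ αᵢΔT Lᵢ = 23×10⁻⁶×79×875 + 17.1×10⁻⁶×79×170 = 1.82 mm.
The rigid supports impose zero overall length change; the single axial force P common to all segments must satisfy P Σ Lᵢ/(AᵢEᵢ) = δ_free.
Σ Lᵢ/(AᵢEᵢ) = 875/(525×71×10³) + 170/(950×113×10³) = 2.506×10⁻⁵ mm/N.
P = 1.82 / 2.506×10⁻⁵ = 72610 N = 72.61 kN, compressive.
σ_{aluminium} = P / A = 72610 / 525 = 138.3 MPa.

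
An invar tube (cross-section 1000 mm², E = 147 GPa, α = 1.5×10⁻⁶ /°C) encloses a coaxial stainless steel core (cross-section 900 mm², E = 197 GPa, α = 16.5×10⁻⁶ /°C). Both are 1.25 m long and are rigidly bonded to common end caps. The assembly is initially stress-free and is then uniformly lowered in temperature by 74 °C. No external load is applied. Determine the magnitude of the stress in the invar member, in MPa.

Equilibrium of a rigid end plate with no external load gives equal and opposite internal forces ±P in the two members. Since α_{stainless steel} > α_{invar}, cooling drives the stainless steel into tension and the invar into compression.
Compatibility of the two members (thermal + elastic change equal): (α₁ − α₂)ΔT = P·[1/(A₁E₁) + 1/(A₂E₂)].
|α₁ − α₂|·ΔT = 15×10⁻⁶ × 74 = 0.00111.
1/(A₁E₁) + 1/(A₂E₂) = 1/(1000×147×10³) + 1/(900×197×10³) = 1.244×10⁻⁸ N⁻¹.
P = 0.00111 / 1.244×10⁻⁸ = 89210 N = 89.21 kN.
σ_{invar} = P/A₁ = 89210/1000 = 89.21 MPa, compressive.

σ ≈ 89.2 MPa (compressive)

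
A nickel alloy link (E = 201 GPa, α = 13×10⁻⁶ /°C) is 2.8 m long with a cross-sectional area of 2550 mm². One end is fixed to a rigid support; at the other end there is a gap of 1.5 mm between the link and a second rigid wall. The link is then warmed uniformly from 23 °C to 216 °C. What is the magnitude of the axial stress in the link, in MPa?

σ ≈ 397 MPa (compressive)

If the wall were absent the link would grow by αΔT L = 13×10⁻⁶ × 193 × 2800 = 7.025 mm.
After closing the 1.5 mm clearance, 7.025 − 1.5 = 5.525 mm of expansion remains to be suppressed by the wall.
That suppressed elongation corresponds to σ = E·Δ/L = 201×10³ × 5.525/2800 = 396.6 MPa.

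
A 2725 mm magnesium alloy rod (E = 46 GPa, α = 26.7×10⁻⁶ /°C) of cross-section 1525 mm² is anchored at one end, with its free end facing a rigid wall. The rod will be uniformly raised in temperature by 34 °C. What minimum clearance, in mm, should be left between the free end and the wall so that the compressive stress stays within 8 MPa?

g ≈ 2 mm

With no wall the rod would lengthen by αΔT L = 26.7×10⁻⁶ × 34 × 2725 = 2.474 mm.
A stress of 8 MPa corresponds to the wall pushing the rod back by σL/E = 8×2725/(46×10³) = 0.4739 mm.
The gap must absorb the remainder: g_min = 2.474 − 0.4739 = 2 mm.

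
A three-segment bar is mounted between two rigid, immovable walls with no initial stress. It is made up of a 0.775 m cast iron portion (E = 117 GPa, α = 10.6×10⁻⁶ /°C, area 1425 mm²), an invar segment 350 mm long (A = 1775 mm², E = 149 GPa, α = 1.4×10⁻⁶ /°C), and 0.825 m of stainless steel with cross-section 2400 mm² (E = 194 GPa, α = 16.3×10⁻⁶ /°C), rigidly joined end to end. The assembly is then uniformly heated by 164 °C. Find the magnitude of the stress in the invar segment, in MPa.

If the supports were absent, the total length change would be Σ αᵢΔT Lᵢ = 10.6×10⁻⁶×164×775 + 1.4×10⁻⁶×164×350 + 16.3×10⁻⁶×164×825 = 3.633 mm.
Since the ends are fixed, an axial force P builds up, equal in every segment, with P · Σ Lᵢ/(AᵢEᵢ) = δ_free.
The series flexibility is Σ Lᵢ/(AᵢEᵢ) = 775/(1425×117×10³) + 350/(1775×149×10³) + 825/(2400×194×10³) = 7.744×10⁻⁶ mm/N.
So P = 3.633 / 7.744×10⁻⁶ = 469.2 kN, compressive.
σ_{invar} = P / A = 469200 / 1775 = 264.3 MPa.

σ ≈ 264 MPa (compressive)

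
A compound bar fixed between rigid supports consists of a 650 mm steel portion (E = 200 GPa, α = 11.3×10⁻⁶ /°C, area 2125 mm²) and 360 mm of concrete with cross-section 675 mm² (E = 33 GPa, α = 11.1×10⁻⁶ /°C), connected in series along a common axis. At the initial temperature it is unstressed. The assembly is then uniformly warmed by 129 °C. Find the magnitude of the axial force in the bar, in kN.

Free thermal expansion of the whole bar: Σ αᵢΔT Lᵢ = 11.3×10⁻⁶×129×650 + 11.1×10⁻⁶×129×360 = 1.463 mm.
Since the ends are fixed, an axial force P builds up, equal in every segment, with P · Σ Lᵢ/(AᵢEᵢ) = δ_free.
The series flexibility is Σ Lᵢ/(AᵢEᵢ) = 650/(2125×200×10³) + 360/(675×33×10³) = 1.769×10⁻⁵ mm/N.
Hence P = δ_free / Σ(L/AE) = 1.463/1.769×10⁻⁵ = 82.7 kN (compressive).

P ≈ 82.7 kN (compressive)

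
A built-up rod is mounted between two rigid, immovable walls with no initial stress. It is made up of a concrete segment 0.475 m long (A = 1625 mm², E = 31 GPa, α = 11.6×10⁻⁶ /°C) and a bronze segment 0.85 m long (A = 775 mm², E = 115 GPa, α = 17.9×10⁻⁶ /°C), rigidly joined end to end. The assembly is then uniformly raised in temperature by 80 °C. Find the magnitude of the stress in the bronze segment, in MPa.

σ ≈ 113 MPa (compressive)

With the walls removed the bar would change length by δ_free = Σ αᵢΔT Lᵢ = 11.6×10⁻⁶×80×475 + 17.9×10⁻⁶×80×850 = 1.658 mm.
Since the ends are fixed, an axial force P builds up, equal in every segment, with P · Σ Lᵢ/(AᵢEᵢ) = δ_free.
Σ Lᵢ/(AᵢEᵢ) = 475/(1625×31×10³) + 850/(775×115×10³) = 1.897×10⁻⁵ mm/N.
P = 1.658 / 1.897×10⁻⁵ = 87420 N = 87.42 kN, compressive.
σ_{bronze} = P / A = 87420 / 775 = 112.8 MPa.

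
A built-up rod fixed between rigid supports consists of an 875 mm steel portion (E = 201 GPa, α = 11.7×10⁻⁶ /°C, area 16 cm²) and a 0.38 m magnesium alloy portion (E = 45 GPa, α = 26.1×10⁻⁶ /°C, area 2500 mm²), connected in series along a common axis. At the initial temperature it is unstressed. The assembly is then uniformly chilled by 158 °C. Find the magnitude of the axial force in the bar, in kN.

P ≈ 522 kN (tensile)

If the supports were absent, the total length change would be Σ αᵢΔT Lᵢ = 11.7×10⁻⁶×158×875 + 26.1×10⁻⁶×158×380 = 3.185 mm.
The rigid supports impose zero overall length change; the single axial force P common to all segments must satisfy P Σ Lᵢ/(AᵢEᵢ) = δ_free.
The series flexibility is Σ Lᵢ/(AᵢEᵢ) = 875/(1600×201×10³) + 380/(2500×45×10³) = 6.099×10⁻⁶ mm/N.
Hence P = δ_free / Σ(L/AE) = 3.185/6.099×10⁻⁶ = 522.2 kN (tensile).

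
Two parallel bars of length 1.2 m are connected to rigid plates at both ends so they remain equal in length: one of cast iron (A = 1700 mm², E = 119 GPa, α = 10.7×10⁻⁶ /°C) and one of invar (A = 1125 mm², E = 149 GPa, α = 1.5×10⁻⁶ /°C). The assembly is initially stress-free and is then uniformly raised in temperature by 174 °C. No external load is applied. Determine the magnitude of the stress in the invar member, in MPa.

σ ≈ 130 MPa (tensile)

The cast iron has the larger α, so on heating it would change length more than the invar if both were free. The rigid plates force a common final length, so the cast iron is put into compression and the invar into tension, with equal and opposite forces P (no external load).
Compatibility of the two members (thermal + elastic change equal): (α₁ − α₂)ΔT = P·[1/(A₁E₁) + 1/(A₂E₂)].
|α₁ − α₂|·ΔT = 9.2×10⁻⁶ × 174 = 0.001601.
1/(A₁E₁) + 1/(A₂E₂) = 1/(1700×119×10³) + 1/(1125×149×10³) = 1.091×10⁻⁸ N⁻¹.
P = 0.001601 / 1.091×10⁻⁸ = 146700 N = 146.7 kN.
σ_{invar} = P/A₂ = 146700/1125 = 130.4 MPa, tensile.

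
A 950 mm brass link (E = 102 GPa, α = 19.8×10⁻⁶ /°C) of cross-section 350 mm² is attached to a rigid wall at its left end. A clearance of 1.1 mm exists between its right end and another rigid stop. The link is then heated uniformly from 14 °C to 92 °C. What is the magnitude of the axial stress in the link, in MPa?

σ ≈ 39.4 MPa (compressive)

Free thermal elongation = αΔT L = 19.8×10⁻⁶ × 78 × 950 = 1.467 mm.
After closing the 1.1 mm clearance, 1.467 − 1.1 = 0.3672 mm of expansion remains to be suppressed by the wall.
That suppressed elongation corresponds to σ = E·Δ/L = 102×10³ × 0.3672/950 = 39.42 MPa.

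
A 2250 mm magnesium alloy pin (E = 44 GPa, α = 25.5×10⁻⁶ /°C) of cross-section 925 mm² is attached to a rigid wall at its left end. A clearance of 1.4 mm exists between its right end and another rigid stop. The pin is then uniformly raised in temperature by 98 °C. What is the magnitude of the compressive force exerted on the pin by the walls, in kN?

P ≈ 76.4 kN

Unrestrained expansion: δ_free = αΔT L = 25.5×10⁻⁶ × 98 × 2250 = 5.623 mm.
This exceeds the 1.4 mm gap, so the wall pushes back. The portion of expansion that must be recovered elastically is δ_free − gap = 5.623 − 1.4 = 4.223 mm.
So σ = E(δ_free − g)/L = 44×10³ × 4.223/2250 = 82.58 MPa.
Force on the wall = σA = 82.58 × 925 mm² = 76.38 kN.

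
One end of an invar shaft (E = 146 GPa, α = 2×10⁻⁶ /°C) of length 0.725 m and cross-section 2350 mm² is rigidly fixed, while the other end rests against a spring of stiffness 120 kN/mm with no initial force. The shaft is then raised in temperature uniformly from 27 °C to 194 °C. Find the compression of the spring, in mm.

If the spring were absent the shaft would lengthen by αΔT L = 2×10⁻⁶ × 167 × 725 = 0.2422 mm.
With a force P in the spring, the elastic change of the shaft is PL/(AE) and that of the spring is P/k; compatibility requires their sum to equal δ_free.
P [ L/(AE) + 1/k ] = δ_free → P [ 725/(2350×146×10³) + 1/(120×10³) ] = 0.2422.
P = 0.2422 / 1.045×10⁻⁵ = 23180 N.
Spring compression = P/k = 23180/(120×10³) = 0.1932 mm.

δ ≈ 0.193 mm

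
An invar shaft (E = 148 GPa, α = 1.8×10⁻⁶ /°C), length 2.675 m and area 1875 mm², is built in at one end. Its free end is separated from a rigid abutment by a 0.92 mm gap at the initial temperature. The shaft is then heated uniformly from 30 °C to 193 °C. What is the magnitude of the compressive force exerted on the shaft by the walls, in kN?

P ≈ 0 kN

If the wall were absent the shaft would grow by αΔT L = 1.8×10⁻⁶ × 163 × 2675 = 0.7848 mm.
Since δ_free = 0.785 mm is less than the 0.92 mm gap, the shaft never touches the wall. No axial force develops.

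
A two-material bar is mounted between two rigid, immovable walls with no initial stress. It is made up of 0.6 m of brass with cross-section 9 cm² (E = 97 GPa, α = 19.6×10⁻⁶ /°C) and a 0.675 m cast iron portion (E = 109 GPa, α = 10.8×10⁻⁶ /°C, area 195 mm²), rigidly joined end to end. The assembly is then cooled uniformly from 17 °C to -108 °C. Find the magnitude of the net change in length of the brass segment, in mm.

|ΔL| ≈ 1.05 mm

If the supports were absent, the total length change would be Σ αᵢΔT Lᵢ = 19.6×10⁻⁶×125×600 + 10.8×10⁻⁶×125×675 = 2.381 mm.
The walls prevent any net length change, so an axial force P (same in every segment) develops. Compatibility: P · Σ Lᵢ/(AᵢEᵢ) = δ_free.
Σ Lᵢ/(AᵢEᵢ) = 600/(900×97×10³) + 675/(195×109×10³) = 3.863×10⁻⁵ mm/N.
Hence P = δ_free / Σ(L/AE) = 2.381/3.863×10⁻⁵ = 61.64 kN (tensile).
For the brass segment, free thermal change = 19.6×10⁻⁶×125×600 = 1.47 mm and elastic change from P = 61640×600/(900×97×10³) = 0.4237 mm; these oppose, so the net change is 1.05 mm (segment shortens).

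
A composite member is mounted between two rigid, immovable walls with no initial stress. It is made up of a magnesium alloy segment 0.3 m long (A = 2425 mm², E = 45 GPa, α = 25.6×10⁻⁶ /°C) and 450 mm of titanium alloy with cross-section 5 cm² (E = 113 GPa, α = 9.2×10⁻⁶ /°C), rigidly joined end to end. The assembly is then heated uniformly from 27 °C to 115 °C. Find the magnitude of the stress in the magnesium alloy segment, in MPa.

σ ≈ 40 MPa (compressive)

With the walls removed the bar would change length by δ_free = Σ αᵢΔT Lᵢ = 25.6×10⁻⁶×88×300 + 9.2×10⁻⁶×88×450 = 1.04 mm.
The walls prevent any net length change, so an axial force P (same in every segment) develops. Compatibility: P · Σ Lᵢ/(AᵢEᵢ) = δ_free.
Σ Lᵢ/(AᵢEᵢ) = 300/(2425×45×10³) + 450/(500×113×10³) = 1.071×10⁻⁵ mm/N.
So P = 1.04 / 1.071×10⁻⁵ = 97.09 kN, compressive.
σ_{magnesium alloy} = P / A = 97090 / 2425 = 40.04 MPa.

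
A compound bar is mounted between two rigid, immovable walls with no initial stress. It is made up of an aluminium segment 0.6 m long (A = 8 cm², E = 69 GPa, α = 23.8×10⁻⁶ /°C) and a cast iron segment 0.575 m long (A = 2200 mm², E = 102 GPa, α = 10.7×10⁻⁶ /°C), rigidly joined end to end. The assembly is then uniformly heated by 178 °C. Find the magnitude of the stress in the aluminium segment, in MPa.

With the walls removed the bar would change length by δ_free = Σ αᵢΔT Lᵢ = 23.8×10⁻⁶×178×600 + 10.7×10⁻⁶×178×575 = 3.637 mm.
Since the ends are fixed, an axial force P builds up, equal in every segment, with P · Σ Lᵢ/(AᵢEᵢ) = δ_free.
Σ Lᵢ/(AᵢEᵢ) = 600/(800×69×10³) + 575/(2200×102×10³) = 1.343×10⁻⁵ mm/N.
So P = 3.637 / 1.343×10⁻⁵ = 270.8 kN, compressive.
σ_{aluminium} = P / A = 270800 / 800 = 338.5 MPa.

σ ≈ 338 MPa (compressive)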